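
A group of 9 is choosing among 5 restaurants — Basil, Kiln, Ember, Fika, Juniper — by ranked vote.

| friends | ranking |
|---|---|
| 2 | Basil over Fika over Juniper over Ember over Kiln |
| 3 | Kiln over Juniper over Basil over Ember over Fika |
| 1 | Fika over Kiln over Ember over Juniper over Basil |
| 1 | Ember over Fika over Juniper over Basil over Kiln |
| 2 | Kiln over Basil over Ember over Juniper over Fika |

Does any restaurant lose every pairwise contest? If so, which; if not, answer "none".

Fika

Pairwise majorities:
Basil vs Kiln: Kiln wins 6–3.
Basil vs Ember: 7 to 2, Basil.
Basil vs Fika: Basil, 7–2.
Basil vs Juniper: Juniper wins 5–4.
Kiln–Ember: Kiln 6–3.
Kiln vs Fika: Kiln, 5–4.
Kiln vs Juniper: Kiln wins 6–3.
Ember vs Fika: 6 to 3, Ember.
Ember vs Juniper: Ember is ranked higher on 1+1+2 = 4 ballots, Juniper on 5. Juniper wins 5–4.
Fika vs Juniper: Fika preferred on 2+1+1 = 4 ballots; Juniper wins 5–4.
Only Fika has no wins; Fika is the Condorcet loser.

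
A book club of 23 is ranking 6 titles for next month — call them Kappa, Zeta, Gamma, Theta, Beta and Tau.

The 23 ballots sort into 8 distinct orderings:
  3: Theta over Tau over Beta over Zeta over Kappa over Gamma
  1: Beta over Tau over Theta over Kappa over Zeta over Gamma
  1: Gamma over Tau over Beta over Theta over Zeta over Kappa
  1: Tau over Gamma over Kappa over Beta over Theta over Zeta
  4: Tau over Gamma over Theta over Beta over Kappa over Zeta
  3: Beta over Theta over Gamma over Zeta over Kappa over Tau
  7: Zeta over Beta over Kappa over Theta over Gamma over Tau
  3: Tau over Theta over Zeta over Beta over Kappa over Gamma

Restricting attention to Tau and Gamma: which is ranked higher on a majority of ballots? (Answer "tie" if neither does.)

Tau

Ballots ranking Tau above Gamma: 3 + 1 + 1 + 4 + 3 = 12.
Ballots ranking Gamma above Tau: 23 − 12 = 11.
Tau wins the head-to-head 12–11.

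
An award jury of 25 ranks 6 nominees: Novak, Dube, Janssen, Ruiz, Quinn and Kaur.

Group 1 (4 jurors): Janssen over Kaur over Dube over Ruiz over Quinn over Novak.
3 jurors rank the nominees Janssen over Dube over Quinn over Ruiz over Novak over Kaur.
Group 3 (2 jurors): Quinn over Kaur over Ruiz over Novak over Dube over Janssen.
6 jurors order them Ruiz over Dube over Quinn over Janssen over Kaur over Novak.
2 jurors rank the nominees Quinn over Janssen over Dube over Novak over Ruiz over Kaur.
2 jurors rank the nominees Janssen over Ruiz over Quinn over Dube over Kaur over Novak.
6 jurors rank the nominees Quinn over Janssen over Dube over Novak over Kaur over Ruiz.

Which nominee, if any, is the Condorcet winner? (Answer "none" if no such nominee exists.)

Check each pair by majority over 25 ballots:
Novak–Dube: Dube 23–2.
Novak vs Janssen: Novak preferred on 2 ballots; Janssen wins 23–2.
Novak vs Ruiz: Novak is ranked higher on 2+6 = 8 ballots, Ruiz on 17. Ruiz wins 17–8.
Novak vs Quinn: Novak is ranked higher on 0 ballots, Quinn on 25. Quinn wins 25–0.
Novak–Kaur: Kaur 14–11.
Dube–Janssen: Janssen 17–8.
Dube vs Ruiz: Dube, 15–10.
Dube vs Quinn: 4+3+6 = 13 for Dube, 12 for Quinn — Dube by 13–12.
Dube vs Kaur: Dube, 19–6.
Janssen vs Ruiz: Janssen preferred on 4+3+2+2+6 = 17 ballots; Janssen wins 17–8.
Janssen–Quinn: Quinn 16–9.
Janssen vs Kaur: Janssen wins 23–2.
Ruiz–Quinn: Quinn 13–12.
Ruiz vs Kaur: Ruiz is ranked higher on 3+6+2+2 = 13 ballots, Kaur on 12. Ruiz wins 13–12.
Quinn vs Kaur: Quinn wins 21–4.
Every nominee loses at least once (Novak loses to Dube; Dube loses to Janssen; Janssen loses to Quinn; Ruiz loses to Dube; Quinn loses to Dube; Kaur loses to Dube). The majority relation contains the cycle Dube → Quinn → Janssen → Dube, so there is no Condorcet winner.

none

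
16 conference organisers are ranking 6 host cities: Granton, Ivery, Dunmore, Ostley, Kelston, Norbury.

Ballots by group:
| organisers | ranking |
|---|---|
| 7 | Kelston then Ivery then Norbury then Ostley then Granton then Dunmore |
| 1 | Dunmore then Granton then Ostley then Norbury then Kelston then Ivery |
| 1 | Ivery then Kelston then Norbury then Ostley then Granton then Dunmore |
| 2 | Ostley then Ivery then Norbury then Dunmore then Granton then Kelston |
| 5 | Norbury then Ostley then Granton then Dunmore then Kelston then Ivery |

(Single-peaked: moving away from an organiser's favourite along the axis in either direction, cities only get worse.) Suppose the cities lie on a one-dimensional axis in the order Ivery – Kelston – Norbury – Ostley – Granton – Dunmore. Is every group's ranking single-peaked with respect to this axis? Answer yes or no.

Axis positions: Ivery=1, Kelston=2, Norbury=3, Ostley=4, Granton=5, Dunmore=6.
Group 1 (peak Kelston at position 2): ranking walks positions 2-1-3-4-5-6, expanding outward from the peak — single-peaked.
Group 2 (peak Dunmore at position 6): ranking walks positions 6-5-4-3-2-1, expanding outward from the peak — single-peaked.
Group 3 (peak Ivery at position 1): ranking walks positions 1-2-3-4-5-6, expanding outward from the peak — single-peaked.
Group 4: ranking walks positions 4-1-3-6-5-2; Ivery is ranked above Norbury even though Norbury lies between Ivery and the peak Ostley on the axis — preferences dip and rise again. Not single-peaked.
Group 5 (peak Norbury at position 3): ranking walks positions 3-4-5-6-2-1, expanding outward from the peak — single-peaked.
Group 4 violates single-peakedness, so the profile is not single-peaked on this axis.

no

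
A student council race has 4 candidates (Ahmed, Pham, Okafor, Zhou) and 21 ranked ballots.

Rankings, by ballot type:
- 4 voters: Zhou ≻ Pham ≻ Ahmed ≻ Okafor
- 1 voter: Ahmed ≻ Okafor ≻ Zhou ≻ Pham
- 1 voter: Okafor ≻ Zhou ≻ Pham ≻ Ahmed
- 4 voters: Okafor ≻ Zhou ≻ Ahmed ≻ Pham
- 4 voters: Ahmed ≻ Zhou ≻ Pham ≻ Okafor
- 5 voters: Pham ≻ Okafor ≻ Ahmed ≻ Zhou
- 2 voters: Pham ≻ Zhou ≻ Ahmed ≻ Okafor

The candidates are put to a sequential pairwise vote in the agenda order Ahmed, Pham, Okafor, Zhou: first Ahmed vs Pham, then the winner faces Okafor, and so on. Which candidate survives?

Zhou

Round 1: Ahmed vs Pham — 9–12, Pham advances.
Round 2: Pham vs Okafor — 15–6, Pham advances.
Round 3: Pham vs Zhou — 7–14, Zhou advances.
Zhou survives the agenda.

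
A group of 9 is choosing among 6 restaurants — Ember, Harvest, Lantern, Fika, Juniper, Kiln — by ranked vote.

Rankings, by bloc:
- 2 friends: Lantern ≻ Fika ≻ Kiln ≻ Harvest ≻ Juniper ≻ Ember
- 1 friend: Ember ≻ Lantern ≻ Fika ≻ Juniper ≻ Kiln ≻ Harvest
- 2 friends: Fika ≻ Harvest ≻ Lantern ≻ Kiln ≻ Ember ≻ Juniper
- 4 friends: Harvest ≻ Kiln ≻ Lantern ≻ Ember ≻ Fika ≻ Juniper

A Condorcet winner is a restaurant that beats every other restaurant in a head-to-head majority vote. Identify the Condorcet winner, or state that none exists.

Head-to-head results (9 friends):
Ember vs Harvest: Harvest, 8–1.
Ember vs Lantern: Lantern, 8–1.
Ember vs Fika: Ember, 5–4.
Ember vs Juniper: Ember wins 7–2.
Ember vs Kiln: 1 for Ember, 8 for Kiln — Kiln by 8–1.
Harvest vs Lantern: 2+4 = 6 for Harvest, 3 for Lantern — Harvest by 6–3.
Harvest vs Fika: Fika wins 5–4.
Harvest vs Juniper: Harvest preferred on 2+2+4 = 8 ballots; Harvest wins 8–1.
Harvest vs Kiln: Harvest preferred on 2+4 = 6 ballots; Harvest wins 6–3.
Lantern–Fika: Lantern 7–2.
Lantern vs Juniper: 2+1+2+4 = 9 for Lantern, 0 for Juniper — Lantern by 9–0.
Lantern vs Kiln: Lantern, 5–4.
Fika–Juniper: Fika 9–0.
Fika vs Kiln: 2+1+2 = 5 for Fika, 4 for Kiln — Fika by 5–4.
Juniper vs Kiln: 1 to 8, Kiln.
No restaurant is unbeaten: Ember loses to Harvest; Harvest loses to Fika; Lantern loses to Harvest; Fika loses to Ember; Juniper loses to Ember; Kiln loses to Harvest. In particular Ember > Fika > Harvest > Ember is a majority cycle — no Condorcet winner exists.

none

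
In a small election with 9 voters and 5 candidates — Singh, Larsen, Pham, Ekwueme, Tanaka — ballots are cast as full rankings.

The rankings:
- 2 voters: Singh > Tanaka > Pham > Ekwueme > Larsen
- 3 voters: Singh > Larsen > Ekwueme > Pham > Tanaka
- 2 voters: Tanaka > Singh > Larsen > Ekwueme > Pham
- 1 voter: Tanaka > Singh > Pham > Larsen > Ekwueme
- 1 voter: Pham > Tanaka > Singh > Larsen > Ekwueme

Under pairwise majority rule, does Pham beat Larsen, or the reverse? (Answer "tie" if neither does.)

Larsen

Ballots ranking Pham above Larsen: 2 + 1 + 1 = 4.
Ballots ranking Larsen above Pham: 9 − 4 = 5.
Larsen wins the head-to-head 5–4.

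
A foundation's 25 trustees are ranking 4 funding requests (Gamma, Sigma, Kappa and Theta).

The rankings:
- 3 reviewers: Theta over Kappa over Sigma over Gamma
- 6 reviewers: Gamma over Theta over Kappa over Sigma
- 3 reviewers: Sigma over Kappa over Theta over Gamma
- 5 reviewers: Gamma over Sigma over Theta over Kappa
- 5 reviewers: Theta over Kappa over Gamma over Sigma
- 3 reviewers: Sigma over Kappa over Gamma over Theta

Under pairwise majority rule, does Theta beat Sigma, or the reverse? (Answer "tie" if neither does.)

Theta

Ballots ranking Theta above Sigma: 3 + 6 + 5 = 14.
Ballots ranking Sigma above Theta: 25 − 14 = 11.
Theta wins the head-to-head 14–11.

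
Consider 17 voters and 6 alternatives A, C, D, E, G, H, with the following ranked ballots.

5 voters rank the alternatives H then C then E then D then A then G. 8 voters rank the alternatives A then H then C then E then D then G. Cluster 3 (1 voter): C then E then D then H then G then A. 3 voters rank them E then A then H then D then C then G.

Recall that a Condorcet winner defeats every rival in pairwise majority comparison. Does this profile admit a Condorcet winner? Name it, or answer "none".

none

Head-to-head results (17 voters):
A vs C: 8+3 = 11 for A, 6 for C — A by 11–6.
A vs D: 11 to 6, A.
A vs E: A preferred on 8 ballots; E wins 9–8.
A vs G: 5+8+3 = 16 for A, 1 for G — A by 16–1.
A vs H: 8+3 = 11 for A, 6 for H — A by 11–6.
C vs D: 14 to 3, C.
C vs E: C is ranked higher on 5+8+1 = 14 ballots, E on 3. C wins 14–3.
C vs G: C preferred on 5+8+1+3 = 17 ballots; C wins 17–0.
C vs H: C preferred on 1 ballot; H wins 16–1.
D vs E: 0 to 17, E.
D vs G: D is ranked higher on 5+8+1+3 = 17 ballots, G on 0. D wins 17–0.
D vs H: D preferred on 1 ballot; H wins 16–1.
E vs G: 5+8+1+3 = 17 for E, 0 for G — E by 17–0.
E vs H: 1+3 = 4 for E, 13 for H — H by 13–4.
G vs H: G preferred on 0 ballots; H wins 17–0.
Every alternative loses at least once (A loses to E; C loses to A; D loses to A; E loses to C; G loses to A; H loses to A). The majority relation contains the cycle A beats C beats E beats A, so there is no Condorcet winner.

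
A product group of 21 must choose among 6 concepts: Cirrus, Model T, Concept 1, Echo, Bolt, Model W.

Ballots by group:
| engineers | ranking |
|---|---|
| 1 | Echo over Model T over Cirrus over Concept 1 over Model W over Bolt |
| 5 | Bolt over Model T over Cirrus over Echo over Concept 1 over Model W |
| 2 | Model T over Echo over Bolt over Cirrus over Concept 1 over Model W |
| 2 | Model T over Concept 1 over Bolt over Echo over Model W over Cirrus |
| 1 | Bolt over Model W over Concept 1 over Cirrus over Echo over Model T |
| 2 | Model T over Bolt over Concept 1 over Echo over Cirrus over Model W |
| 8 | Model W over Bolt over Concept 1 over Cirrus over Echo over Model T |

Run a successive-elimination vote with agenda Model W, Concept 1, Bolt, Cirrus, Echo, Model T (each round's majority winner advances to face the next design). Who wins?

Bolt

Round 1: Model W vs Concept 1 — 9–12, Concept 1 advances.
Round 2: Concept 1 vs Bolt — 3–18, Bolt advances.
Round 3: Bolt vs Cirrus — 20–1, Bolt advances.
Round 4: Bolt vs Echo — 18–3, Bolt advances.
Round 5: Bolt vs Model T — 14–7, Bolt advances.
The agenda winner is Bolt.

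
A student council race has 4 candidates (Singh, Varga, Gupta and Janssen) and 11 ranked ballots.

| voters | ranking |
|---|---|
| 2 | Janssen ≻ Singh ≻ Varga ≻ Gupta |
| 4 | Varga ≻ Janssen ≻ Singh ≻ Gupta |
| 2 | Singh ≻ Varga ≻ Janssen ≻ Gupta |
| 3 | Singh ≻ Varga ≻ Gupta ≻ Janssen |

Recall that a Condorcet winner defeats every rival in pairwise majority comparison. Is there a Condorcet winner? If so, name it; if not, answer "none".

none

Check each pair by majority over 11 ballots:
Singh vs Varga: 7 to 4, Singh.
Singh vs Gupta: Singh wins 11–0.
Singh–Janssen: Janssen 6–5.
Varga vs Gupta: Varga wins 11–0.
Varga vs Janssen: Varga preferred on 4+2+3 = 9 ballots; Varga wins 9–2.
Gupta vs Janssen: 3 for Gupta, 8 for Janssen — Janssen by 8–3.
Every candidate loses at least once (Singh loses to Janssen; Varga loses to Singh; Gupta loses to Singh; Janssen loses to Varga). The majority relation contains the cycle Singh → Varga → Janssen → Singh, so there is no Condorcet winner.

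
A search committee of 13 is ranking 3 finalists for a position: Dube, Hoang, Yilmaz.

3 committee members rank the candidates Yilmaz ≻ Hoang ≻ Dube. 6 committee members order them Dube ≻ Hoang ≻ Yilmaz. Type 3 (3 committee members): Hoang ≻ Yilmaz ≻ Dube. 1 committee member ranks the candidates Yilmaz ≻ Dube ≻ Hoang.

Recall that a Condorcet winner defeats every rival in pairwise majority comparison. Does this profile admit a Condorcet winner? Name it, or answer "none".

none

Head-to-head results (13 committee members):
Dube vs Hoang: Dube is ranked higher on 6+1 = 7 ballots, Hoang on 6. Dube wins 7–6.
Dube vs Yilmaz: 6 for Dube, 7 for Yilmaz — Yilmaz by 7–6.
Hoang vs Yilmaz: Hoang preferred on 6+3 = 9 ballots; Hoang wins 9–4.
No candidate is unbeaten: Dube loses to Yilmaz; Hoang loses to Dube; Yilmaz loses to Hoang. In particular Dube beats Hoang beats Yilmaz beats Dube is a majority cycle — no Condorcet winner exists.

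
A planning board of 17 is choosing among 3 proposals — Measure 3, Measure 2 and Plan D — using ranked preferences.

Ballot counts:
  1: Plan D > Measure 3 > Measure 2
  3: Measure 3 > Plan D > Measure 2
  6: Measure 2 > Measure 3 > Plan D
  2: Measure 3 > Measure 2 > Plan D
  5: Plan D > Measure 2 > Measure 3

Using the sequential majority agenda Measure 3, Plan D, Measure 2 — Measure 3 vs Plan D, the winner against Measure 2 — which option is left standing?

Measure 2

Round 1: Measure 3 vs Plan D — 11–6, Measure 3 advances.
Round 2: Measure 3 vs Measure 2 — 6–11, Measure 2 advances.
The agenda winner is Measure 2.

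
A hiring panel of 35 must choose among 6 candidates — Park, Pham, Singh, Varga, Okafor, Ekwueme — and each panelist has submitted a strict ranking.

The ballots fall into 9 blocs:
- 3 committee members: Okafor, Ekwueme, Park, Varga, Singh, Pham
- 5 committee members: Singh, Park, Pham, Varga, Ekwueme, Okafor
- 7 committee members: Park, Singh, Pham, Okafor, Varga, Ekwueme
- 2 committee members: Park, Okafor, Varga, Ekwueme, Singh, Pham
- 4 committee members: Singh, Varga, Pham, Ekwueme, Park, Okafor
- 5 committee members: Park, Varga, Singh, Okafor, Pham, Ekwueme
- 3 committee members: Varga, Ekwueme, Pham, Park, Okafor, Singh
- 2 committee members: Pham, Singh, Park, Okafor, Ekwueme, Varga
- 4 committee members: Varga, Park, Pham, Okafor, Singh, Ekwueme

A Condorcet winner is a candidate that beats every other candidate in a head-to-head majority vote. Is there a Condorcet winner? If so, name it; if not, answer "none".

Check each pair by majority over 35 ballots:
Park vs Pham: Park, 26–9.
Park vs Singh: Park wins 24–11.
Park vs Varga: Park wins 24–11.
Park vs Okafor: Park preferred on 32 ballots; Park wins 32–3.
Park vs Ekwueme: Park preferred on 5+7+2+5+2+4 = 25 ballots; Park wins 25–10.
Pham–Singh: Singh 26–9.
Pham vs Varga: 5+7+2 = 14 for Pham, 21 for Varga — Varga by 21–14.
Pham–Okafor: Pham 25–10.
Pham vs Ekwueme: 5+7+4+5+2+4 = 27 for Pham, 8 for Ekwueme — Pham by 27–8.
Singh vs Varga: 18 to 17, Singh.
Singh vs Okafor: 5+7+4+5+2 = 23 for Singh, 12 for Okafor — Singh by 23–12.
Singh vs Ekwueme: 5+7+4+5+2+4 = 27 for Singh, 8 for Ekwueme — Singh by 27–8.
Varga vs Okafor: Varga is ranked higher on 5+4+5+3+4 = 21 ballots, Okafor on 14. Varga wins 21–14.
Varga vs Ekwueme: Varga preferred on 30 ballots; Varga wins 30–5.
Okafor vs Ekwueme: Okafor, 23–12.
Only Park has no losses; Park is the Condorcet winner.

Park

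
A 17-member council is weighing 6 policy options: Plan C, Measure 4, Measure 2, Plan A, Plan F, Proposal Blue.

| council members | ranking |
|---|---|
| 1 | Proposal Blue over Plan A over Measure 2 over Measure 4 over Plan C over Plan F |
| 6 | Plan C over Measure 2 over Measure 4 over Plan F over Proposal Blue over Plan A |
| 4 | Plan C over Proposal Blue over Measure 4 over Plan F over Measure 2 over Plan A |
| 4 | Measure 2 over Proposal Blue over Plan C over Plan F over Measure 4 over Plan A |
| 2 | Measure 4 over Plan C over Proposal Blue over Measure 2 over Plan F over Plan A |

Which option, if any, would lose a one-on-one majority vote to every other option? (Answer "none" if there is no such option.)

Plan A

Head-to-head results (17 council members):
Plan C–Measure 4: Plan C 14–3.
Plan C vs Measure 2: Plan C preferred on 6+4+2 = 12 ballots; Plan C wins 12–5.
Plan C vs Plan A: Plan C, 16–1.
Plan C vs Plan F: Plan C, 17–0.
Plan C vs Proposal Blue: Plan C is ranked higher on 6+4+2 = 12 ballots, Proposal Blue on 5. Plan C wins 12–5.
Measure 4 vs Measure 2: Measure 4 preferred on 4+2 = 6 ballots; Measure 2 wins 11–6.
Measure 4–Plan A: Measure 4 16–1.
Measure 4 vs Plan F: 13 to 4, Measure 4.
Measure 4 vs Proposal Blue: Proposal Blue wins 9–8.
Measure 2 vs Plan A: Measure 2, 16–1.
Measure 2 vs Plan F: 1+6+4+2 = 13 for Measure 2, 4 for Plan F — Measure 2 by 13–4.
Measure 2 vs Proposal Blue: 10 to 7, Measure 2.
Plan A vs Plan F: Plan F, 16–1.
Plan A–Proposal Blue: Proposal Blue 17–0.
Plan F vs Proposal Blue: Plan F preferred on 6 ballots; Proposal Blue wins 11–6.
Plan A is beaten in every head-to-head and is the Condorcet loser.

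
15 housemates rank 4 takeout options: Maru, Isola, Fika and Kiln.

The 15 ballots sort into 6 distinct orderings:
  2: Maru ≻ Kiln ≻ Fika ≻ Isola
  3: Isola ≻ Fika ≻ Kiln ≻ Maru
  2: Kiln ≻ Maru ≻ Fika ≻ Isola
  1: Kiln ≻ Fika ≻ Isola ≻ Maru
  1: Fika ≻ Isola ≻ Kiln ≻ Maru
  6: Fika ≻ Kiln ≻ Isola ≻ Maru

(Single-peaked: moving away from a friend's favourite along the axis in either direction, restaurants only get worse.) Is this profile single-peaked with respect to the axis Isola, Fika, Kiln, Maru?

Axis positions: Isola=1, Fika=2, Kiln=3, Maru=4.
Faction 1 (peak Maru at position 4): ranking walks positions 4-3-2-1, expanding outward from the peak — single-peaked.
Faction 2 (peak Isola at position 1): ranking walks positions 1-2-3-4, expanding outward from the peak — single-peaked.
Faction 3 (peak Kiln at position 3): ranking walks positions 3-4-2-1, expanding outward from the peak — single-peaked.
Faction 4 (peak Kiln at position 3): ranking walks positions 3-2-1-4, expanding outward from the peak — single-peaked.
Faction 5 (peak Fika at position 2): ranking walks positions 2-1-3-4, expanding outward from the peak — single-peaked.
Faction 6 (peak Fika at position 2): ranking walks positions 2-3-1-4, expanding outward from the peak — single-peaked.
Every ranking is single-peaked on this axis.

yes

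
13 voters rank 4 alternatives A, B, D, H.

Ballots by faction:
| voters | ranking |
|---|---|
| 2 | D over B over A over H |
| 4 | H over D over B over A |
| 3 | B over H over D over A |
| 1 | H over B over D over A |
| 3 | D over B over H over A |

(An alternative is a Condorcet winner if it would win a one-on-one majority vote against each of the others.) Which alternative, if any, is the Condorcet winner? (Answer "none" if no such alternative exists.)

none

Pairwise majorities:
A vs B: A is ranked higher on 0 ballots, B on 13. B wins 13–0.
A vs D: A preferred on 0 ballots; D wins 13–0.
A vs H: A is ranked higher on 2 ballots, H on 11. H wins 11–2.
B vs D: 3+1 = 4 for B, 9 for D — D by 9–4.
B vs H: 8 to 5, B.
D vs H: H wins 8–5.
No alternative is unbeaten: A loses to B; B loses to D; D loses to H; H loses to B. In particular B beats H beats D beats B is a majority cycle — no Condorcet winner exists.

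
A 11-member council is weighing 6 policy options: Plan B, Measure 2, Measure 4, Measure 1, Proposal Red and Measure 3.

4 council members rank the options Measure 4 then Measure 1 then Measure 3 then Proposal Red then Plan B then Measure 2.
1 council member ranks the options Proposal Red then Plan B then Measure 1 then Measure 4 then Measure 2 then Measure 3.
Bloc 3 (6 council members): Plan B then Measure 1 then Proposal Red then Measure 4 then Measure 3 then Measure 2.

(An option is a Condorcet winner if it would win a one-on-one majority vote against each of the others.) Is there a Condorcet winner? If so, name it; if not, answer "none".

Check each pair by majority over 11 ballots:
Plan B vs Measure 2: Plan B wins 11–0.
Plan B–Measure 4: Plan B 7–4.
Plan B–Measure 1: Plan B 7–4.
Plan B–Proposal Red: Plan B 6–5.
Plan B vs Measure 3: Plan B, 7–4.
Measure 2 vs Measure 4: Measure 4, 11–0.
Measure 2 vs Measure 1: Measure 1 wins 11–0.
Measure 2–Proposal Red: Proposal Red 11–0.
Measure 2 vs Measure 3: Measure 3 wins 10–1.
Measure 4 vs Measure 1: Measure 1 wins 7–4.
Measure 4–Proposal Red: Proposal Red 7–4.
Measure 4 vs Measure 3: Measure 4 wins 11–0.
Measure 1–Proposal Red: Measure 1 10–1.
Measure 1–Measure 3: Measure 1 11–0.
Proposal Red–Measure 3: Proposal Red 7–4.
Plan B beats each of Measure 2, Measure 4, Measure 1, Proposal Red, Measure 3 — Plan B is the Condorcet winner.

Plan B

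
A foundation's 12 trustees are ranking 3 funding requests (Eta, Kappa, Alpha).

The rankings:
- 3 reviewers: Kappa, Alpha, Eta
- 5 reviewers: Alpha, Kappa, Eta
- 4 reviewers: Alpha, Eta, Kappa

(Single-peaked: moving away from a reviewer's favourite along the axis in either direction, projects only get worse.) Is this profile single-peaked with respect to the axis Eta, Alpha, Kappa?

yes

Axis positions: Eta=1, Alpha=2, Kappa=3.
Ballot type 1 (peak Kappa at position 3): ranking walks positions 3-2-1, expanding outward from the peak — single-peaked.
Ballot type 2 (peak Alpha at position 2): ranking walks positions 2-3-1, expanding outward from the peak — single-peaked.
Ballot type 3 (peak Alpha at position 2): ranking walks positions 2-1-3, expanding outward from the peak — single-peaked.
Every ranking is single-peaked on this axis.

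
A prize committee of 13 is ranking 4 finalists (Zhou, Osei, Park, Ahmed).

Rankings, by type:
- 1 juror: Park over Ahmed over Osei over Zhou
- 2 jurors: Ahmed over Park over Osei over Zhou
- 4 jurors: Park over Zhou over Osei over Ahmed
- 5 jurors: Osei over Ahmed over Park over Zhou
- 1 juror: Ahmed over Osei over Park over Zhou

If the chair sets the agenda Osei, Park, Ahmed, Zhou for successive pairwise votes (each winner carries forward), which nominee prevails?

Ahmed

Round 1: Osei vs Park — 6–7, Park advances.
Round 2: Park vs Ahmed — 5–8, Ahmed advances.
Round 3: Ahmed vs Zhou — 9–4, Ahmed advances.
The agenda winner is Ahmed.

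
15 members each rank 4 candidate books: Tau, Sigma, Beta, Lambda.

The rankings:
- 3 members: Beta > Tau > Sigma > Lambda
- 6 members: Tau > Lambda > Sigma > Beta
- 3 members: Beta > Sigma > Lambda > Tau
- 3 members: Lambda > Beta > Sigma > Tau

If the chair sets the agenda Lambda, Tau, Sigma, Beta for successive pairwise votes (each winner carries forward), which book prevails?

Beta

Round 1: Lambda vs Tau — 6–9, Tau advances.
Round 2: Tau vs Sigma — 9–6, Tau advances.
Round 3: Tau vs Beta — 6–9, Beta advances.
The agenda winner is Beta.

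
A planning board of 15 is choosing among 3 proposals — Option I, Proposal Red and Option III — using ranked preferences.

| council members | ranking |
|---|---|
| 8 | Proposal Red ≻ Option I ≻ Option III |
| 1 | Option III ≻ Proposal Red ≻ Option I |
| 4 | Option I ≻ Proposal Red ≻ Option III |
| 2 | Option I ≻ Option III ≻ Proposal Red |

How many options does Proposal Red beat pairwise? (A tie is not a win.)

2

Proposal Red against each rival (15 council members):
Proposal Red vs Option I: Proposal Red preferred on 8+1 = 9 ballots; Proposal Red wins 9–6.
Proposal Red vs Option III: Proposal Red preferred on 8+4 = 12 ballots; Proposal Red wins 12–3.
Proposal Red beats Option I, Option III — 2 pairwise wins.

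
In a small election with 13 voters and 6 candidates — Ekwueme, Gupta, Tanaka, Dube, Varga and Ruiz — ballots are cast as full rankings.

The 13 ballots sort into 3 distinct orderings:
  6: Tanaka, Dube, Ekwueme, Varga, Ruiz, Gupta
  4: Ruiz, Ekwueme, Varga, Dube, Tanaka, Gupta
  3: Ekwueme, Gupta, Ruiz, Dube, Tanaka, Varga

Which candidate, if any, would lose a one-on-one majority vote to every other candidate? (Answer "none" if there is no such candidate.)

Pairwise majorities:
Ekwueme vs Gupta: Ekwueme wins 13–0.
Ekwueme–Tanaka: Ekwueme 7–6.
Ekwueme vs Dube: 4+3 = 7 for Ekwueme, 6 for Dube — Ekwueme by 7–6.
Ekwueme vs Varga: 6+4+3 = 13 for Ekwueme, 0 for Varga — Ekwueme by 13–0.
Ekwueme vs Ruiz: Ekwueme, 9–4.
Gupta–Tanaka: Tanaka 10–3.
Gupta–Dube: Dube 10–3.
Gupta vs Varga: Varga wins 10–3.
Gupta vs Ruiz: 3 to 10, Ruiz.
Tanaka vs Dube: Dube wins 7–6.
Tanaka vs Varga: Tanaka, 9–4.
Tanaka vs Ruiz: 6 for Tanaka, 7 for Ruiz — Ruiz by 7–6.
Dube vs Varga: Dube preferred on 6+3 = 9 ballots; Dube wins 9–4.
Dube vs Ruiz: Ruiz, 7–6.
Varga vs Ruiz: 6 for Varga, 7 for Ruiz — Ruiz by 7–6.
Only Gupta has no wins; Gupta is the Condorcet loser.

Gupta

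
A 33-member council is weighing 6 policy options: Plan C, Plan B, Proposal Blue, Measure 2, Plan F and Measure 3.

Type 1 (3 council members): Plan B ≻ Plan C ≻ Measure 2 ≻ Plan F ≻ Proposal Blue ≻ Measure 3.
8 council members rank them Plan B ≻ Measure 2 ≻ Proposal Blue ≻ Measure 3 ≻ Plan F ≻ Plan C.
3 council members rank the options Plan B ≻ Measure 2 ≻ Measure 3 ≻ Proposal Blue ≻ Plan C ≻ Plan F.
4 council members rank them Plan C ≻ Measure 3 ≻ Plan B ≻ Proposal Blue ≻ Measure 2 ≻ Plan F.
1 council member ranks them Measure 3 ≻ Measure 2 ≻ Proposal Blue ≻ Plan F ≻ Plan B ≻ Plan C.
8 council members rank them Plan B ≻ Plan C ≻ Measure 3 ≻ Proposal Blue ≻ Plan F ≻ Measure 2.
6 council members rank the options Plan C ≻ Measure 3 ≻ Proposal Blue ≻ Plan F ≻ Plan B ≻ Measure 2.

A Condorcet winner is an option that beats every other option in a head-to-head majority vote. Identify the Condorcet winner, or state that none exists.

Plan B

Check each pair by majority over 33 ballots:
Plan C vs Plan B: 4+6 = 10 for Plan C, 23 for Plan B — Plan B by 23–10.
Plan C vs Proposal Blue: Plan C preferred on 3+4+8+6 = 21 ballots; Plan C wins 21–12.
Plan C vs Measure 2: 3+4+8+6 = 21 for Plan C, 12 for Measure 2 — Plan C by 21–12.
Plan C vs Plan F: 24 to 9, Plan C.
Plan C vs Measure 3: Plan C preferred on 3+4+8+6 = 21 ballots; Plan C wins 21–12.
Plan B vs Proposal Blue: 3+8+3+4+8 = 26 for Plan B, 7 for Proposal Blue — Plan B by 26–7.
Plan B vs Measure 2: 32 to 1, Plan B.
Plan B vs Plan F: 26 to 7, Plan B.
Plan B vs Measure 3: Plan B is ranked higher on 3+8+3+8 = 22 ballots, Measure 3 on 11. Plan B wins 22–11.
Proposal Blue vs Measure 2: 18 to 15, Proposal Blue.
Proposal Blue vs Plan F: 8+3+4+1+8+6 = 30 for Proposal Blue, 3 for Plan F — Proposal Blue by 30–3.
Proposal Blue vs Measure 3: 3+8 = 11 for Proposal Blue, 22 for Measure 3 — Measure 3 by 22–11.
Measure 2 vs Plan F: 19 to 14, Measure 2.
Measure 2 vs Measure 3: 3+8+3 = 14 for Measure 2, 19 for Measure 3 — Measure 3 by 19–14.
Plan F vs Measure 3: 3 to 30, Measure 3.
Plan B wins every pairwise contest, so Plan B is the Condorcet winner.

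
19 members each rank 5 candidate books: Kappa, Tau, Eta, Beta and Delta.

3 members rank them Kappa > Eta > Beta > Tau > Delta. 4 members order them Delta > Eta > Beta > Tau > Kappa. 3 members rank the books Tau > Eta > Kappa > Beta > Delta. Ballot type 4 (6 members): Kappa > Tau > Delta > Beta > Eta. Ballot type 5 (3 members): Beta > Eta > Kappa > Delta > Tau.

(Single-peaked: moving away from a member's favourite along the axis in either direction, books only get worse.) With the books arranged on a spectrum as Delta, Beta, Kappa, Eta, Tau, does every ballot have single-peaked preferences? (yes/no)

Axis positions: Delta=1, Beta=2, Kappa=3, Eta=4, Tau=5.
Ballot type 1 (peak Kappa at position 3): ranking walks positions 3-4-2-5-1, expanding outward from the peak — single-peaked.
Ballot type 2: ranking walks positions 1-4-2-5-3; Eta is ranked above Beta even though Beta lies between Eta and the peak Delta on the axis — preferences dip and rise again. Not single-peaked.
Ballot type 3 (peak Tau at position 5): ranking walks positions 5-4-3-2-1, expanding outward from the peak — single-peaked.
Ballot type 4: ranking walks positions 3-5-1-2-4; Tau is ranked above Eta even though Eta lies between Tau and the peak Kappa on the axis — preferences dip and rise again. Not single-peaked.
Ballot type 5: ranking walks positions 2-4-3-1-5; Eta is ranked above Kappa even though Kappa lies between Eta and the peak Beta on the axis — preferences dip and rise again. Not single-peaked.
Ballot type 2 violates single-peakedness, so the profile is not single-peaked on this axis.

no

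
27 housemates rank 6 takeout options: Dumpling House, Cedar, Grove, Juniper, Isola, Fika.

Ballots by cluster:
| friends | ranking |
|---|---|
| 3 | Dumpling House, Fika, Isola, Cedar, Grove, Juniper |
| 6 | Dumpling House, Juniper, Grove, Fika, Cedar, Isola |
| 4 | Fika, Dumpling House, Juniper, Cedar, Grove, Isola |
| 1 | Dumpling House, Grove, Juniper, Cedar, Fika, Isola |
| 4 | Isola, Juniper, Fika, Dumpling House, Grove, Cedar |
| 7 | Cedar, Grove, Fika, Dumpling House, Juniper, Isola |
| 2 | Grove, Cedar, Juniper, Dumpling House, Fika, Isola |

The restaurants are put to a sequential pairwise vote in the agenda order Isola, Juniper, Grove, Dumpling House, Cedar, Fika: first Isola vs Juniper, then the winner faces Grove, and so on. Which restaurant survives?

Fika

Round 1: Isola vs Juniper — 7–20, Juniper advances.
Round 2: Juniper vs Grove — 14–13, Juniper advances.
Round 3: Juniper vs Dumpling House — 6–21, Dumpling House advances.
Round 4: Dumpling House vs Cedar — 18–9, Dumpling House advances.
Round 5: Dumpling House vs Fika — 12–15, Fika advances.
The agenda winner is Fika.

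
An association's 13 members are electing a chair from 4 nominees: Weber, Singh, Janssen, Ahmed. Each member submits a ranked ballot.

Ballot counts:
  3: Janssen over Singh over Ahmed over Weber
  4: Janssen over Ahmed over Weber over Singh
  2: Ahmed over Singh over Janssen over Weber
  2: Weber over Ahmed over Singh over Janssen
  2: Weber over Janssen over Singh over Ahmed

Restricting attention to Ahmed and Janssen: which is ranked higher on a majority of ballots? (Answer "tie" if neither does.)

Janssen

Ballots ranking Ahmed above Janssen: 2 + 2 = 4.
Ballots ranking Janssen above Ahmed: 13 − 4 = 9.
Janssen wins the head-to-head 9–4.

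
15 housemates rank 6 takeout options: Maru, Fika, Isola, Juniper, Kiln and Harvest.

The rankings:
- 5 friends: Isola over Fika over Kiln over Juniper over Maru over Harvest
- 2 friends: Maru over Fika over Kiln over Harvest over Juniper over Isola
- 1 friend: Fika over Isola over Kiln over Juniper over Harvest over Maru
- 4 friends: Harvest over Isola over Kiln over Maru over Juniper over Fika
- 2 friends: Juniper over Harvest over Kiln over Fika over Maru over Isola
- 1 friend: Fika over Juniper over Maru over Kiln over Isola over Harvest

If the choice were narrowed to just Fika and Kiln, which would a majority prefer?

Ballots ranking Fika above Kiln: 5 + 2 + 1 + 1 = 9.
Ballots ranking Kiln above Fika: 15 − 9 = 6.
Fika wins the head-to-head 9–6.

Fika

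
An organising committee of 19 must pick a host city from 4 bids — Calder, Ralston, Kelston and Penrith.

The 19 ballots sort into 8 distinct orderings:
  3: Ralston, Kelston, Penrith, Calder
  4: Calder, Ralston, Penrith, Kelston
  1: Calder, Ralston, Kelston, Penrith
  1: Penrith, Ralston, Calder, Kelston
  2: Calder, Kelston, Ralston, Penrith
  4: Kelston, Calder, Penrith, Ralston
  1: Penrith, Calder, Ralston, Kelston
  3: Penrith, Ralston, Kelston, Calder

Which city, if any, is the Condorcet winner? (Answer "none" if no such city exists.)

Pairwise majorities:
Calder vs Ralston: 4+1+2+4+1 = 12 for Calder, 7 for Ralston — Calder by 12–7.
Calder vs Kelston: 9 to 10, Kelston.
Calder–Penrith: Calder 11–8.
Ralston vs Kelston: 3+4+1+1+1+3 = 13 for Ralston, 6 for Kelston — Ralston by 13–6.
Ralston vs Penrith: Ralston, 10–9.
Kelston–Penrith: Kelston 10–9.
No city is unbeaten: Calder loses to Kelston; Ralston loses to Calder; Kelston loses to Ralston; Penrith loses to Calder. In particular Calder → Ralston → Kelston → Calder is a majority cycle — no Condorcet winner exists.

none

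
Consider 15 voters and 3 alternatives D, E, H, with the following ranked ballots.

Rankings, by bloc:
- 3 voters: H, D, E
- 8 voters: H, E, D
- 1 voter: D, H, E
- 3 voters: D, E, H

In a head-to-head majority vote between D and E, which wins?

E

Ballots ranking D above E: 3 + 1 + 3 = 7.
Ballots ranking E above D: 15 − 7 = 8.
E wins the head-to-head 8–7.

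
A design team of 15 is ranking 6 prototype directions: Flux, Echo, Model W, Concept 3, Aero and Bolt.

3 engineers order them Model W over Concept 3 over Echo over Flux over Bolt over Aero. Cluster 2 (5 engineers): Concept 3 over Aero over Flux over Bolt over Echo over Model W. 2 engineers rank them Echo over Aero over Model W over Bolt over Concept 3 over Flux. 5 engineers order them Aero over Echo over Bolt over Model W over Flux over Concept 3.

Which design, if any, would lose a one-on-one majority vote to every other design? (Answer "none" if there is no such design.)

none

Head-to-head results (15 engineers):
Flux vs Echo: Echo wins 10–5.
Flux vs Model W: 5 to 10, Model W.
Flux vs Concept 3: Concept 3, 10–5.
Flux vs Aero: Flux preferred on 3 ballots; Aero wins 12–3.
Flux vs Bolt: Flux is ranked higher on 3+5 = 8 ballots, Bolt on 7. Flux wins 8–7.
Echo vs Model W: Echo preferred on 5+2+5 = 12 ballots; Echo wins 12–3.
Echo–Concept 3: Concept 3 8–7.
Echo–Aero: Aero 10–5.
Echo vs Bolt: 3+2+5 = 10 for Echo, 5 for Bolt — Echo by 10–5.
Model W–Concept 3: Model W 10–5.
Model W vs Aero: 3 to 12, Aero.
Model W vs Bolt: Bolt, 10–5.
Concept 3 vs Aero: Concept 3, 8–7.
Concept 3 vs Bolt: 3+5 = 8 for Concept 3, 7 for Bolt — Concept 3 by 8–7.
Aero vs Bolt: 12 to 3, Aero.
No design is winless: Flux beats Bolt; Echo beats Flux; Model W beats Flux; Concept 3 beats Flux; Aero beats Flux; Bolt beats Model W. There is no Condorcet loser.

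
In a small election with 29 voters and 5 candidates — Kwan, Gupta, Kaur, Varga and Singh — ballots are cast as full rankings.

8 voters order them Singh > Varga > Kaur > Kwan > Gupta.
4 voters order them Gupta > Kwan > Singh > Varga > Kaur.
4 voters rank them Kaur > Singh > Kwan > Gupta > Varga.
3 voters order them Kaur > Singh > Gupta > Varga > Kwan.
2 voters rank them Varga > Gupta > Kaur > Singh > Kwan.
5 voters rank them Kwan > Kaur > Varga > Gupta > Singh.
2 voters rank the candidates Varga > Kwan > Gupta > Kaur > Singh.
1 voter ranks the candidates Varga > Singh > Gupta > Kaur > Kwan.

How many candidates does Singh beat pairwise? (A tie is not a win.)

3

Singh against each rival (29 voters):
Singh vs Kwan: Singh, 18–11.
Singh vs Gupta: Singh preferred on 8+4+3+1 = 16 ballots; Singh wins 16–13.
Singh–Kaur: Kaur 16–13.
Singh vs Varga: Singh wins 19–10.
Singh beats Kwan, Gupta, Varga; loses to Kaur — 3 pairwise wins.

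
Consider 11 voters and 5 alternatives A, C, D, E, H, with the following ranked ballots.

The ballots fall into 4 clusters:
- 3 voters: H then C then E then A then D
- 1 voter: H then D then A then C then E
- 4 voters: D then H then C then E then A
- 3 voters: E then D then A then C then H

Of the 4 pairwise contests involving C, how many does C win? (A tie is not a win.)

2

C against each rival (11 voters):
C–A: C 7–4.
C–D: D 8–3.
C vs E: C wins 8–3.
C–H: H 8–3.
C beats A, E; loses to D, H — 2 pairwise wins.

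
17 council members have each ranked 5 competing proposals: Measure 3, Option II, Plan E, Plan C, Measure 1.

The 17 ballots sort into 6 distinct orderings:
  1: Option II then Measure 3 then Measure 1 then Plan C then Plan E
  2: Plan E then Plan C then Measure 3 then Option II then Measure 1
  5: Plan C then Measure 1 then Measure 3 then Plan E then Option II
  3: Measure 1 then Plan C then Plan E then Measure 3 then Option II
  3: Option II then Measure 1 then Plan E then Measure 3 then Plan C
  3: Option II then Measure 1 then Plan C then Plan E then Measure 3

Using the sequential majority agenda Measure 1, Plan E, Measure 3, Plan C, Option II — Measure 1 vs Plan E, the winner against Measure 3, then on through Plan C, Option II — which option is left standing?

Round 1: Measure 1 vs Plan E — 15–2, Measure 1 advances.
Round 2: Measure 1 vs Measure 3 — 14–3, Measure 1 advances.
Round 3: Measure 1 vs Plan C — 10–7, Measure 1 advances.
Round 4: Measure 1 vs Option II — 8–9, Option II advances.
The agenda winner is Option II.

Option II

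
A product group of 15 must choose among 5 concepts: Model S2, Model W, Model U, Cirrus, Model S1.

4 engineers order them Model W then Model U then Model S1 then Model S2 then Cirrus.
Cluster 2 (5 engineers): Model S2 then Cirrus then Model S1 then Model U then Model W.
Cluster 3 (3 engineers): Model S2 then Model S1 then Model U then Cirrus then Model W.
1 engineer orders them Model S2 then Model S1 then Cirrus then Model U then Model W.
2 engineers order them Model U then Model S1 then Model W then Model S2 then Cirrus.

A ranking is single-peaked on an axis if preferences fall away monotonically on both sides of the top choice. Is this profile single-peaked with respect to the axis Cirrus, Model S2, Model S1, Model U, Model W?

yes

Axis positions: Cirrus=1, Model S2=2, Model S1=3, Model U=4, Model W=5.
Cluster 1 (peak Model W at position 5): ranking walks positions 5-4-3-2-1, expanding outward from the peak — single-peaked.
Cluster 2 (peak Model S2 at position 2): ranking walks positions 2-1-3-4-5, expanding outward from the peak — single-peaked.
Cluster 3 (peak Model S2 at position 2): ranking walks positions 2-3-4-1-5, expanding outward from the peak — single-peaked.
Cluster 4 (peak Model S2 at position 2): ranking walks positions 2-3-1-4-5, expanding outward from the peak — single-peaked.
Cluster 5 (peak Model U at position 4): ranking walks positions 4-3-5-2-1, expanding outward from the peak — single-peaked.
Every ranking is single-peaked on this axis.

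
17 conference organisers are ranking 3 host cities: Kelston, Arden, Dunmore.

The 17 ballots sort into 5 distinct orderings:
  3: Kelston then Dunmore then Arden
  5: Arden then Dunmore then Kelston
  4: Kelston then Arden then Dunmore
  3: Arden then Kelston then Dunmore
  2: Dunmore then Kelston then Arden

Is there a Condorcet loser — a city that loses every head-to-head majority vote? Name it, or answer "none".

Dunmore

Pairwise majorities:
Kelston vs Arden: Kelston wins 9–8.
Kelston–Dunmore: Kelston 10–7.
Arden vs Dunmore: Arden is ranked higher on 5+4+3 = 12 ballots, Dunmore on 5. Arden wins 12–5.
Dunmore loses to every other city — it is the Condorcet loser.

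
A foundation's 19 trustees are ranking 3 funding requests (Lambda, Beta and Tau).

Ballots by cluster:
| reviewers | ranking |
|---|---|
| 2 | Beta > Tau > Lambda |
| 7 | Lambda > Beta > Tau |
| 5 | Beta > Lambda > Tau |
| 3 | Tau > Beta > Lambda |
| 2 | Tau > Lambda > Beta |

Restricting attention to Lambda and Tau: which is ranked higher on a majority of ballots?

Lambda

Ballots ranking Lambda above Tau: 7 + 5 = 12.
Ballots ranking Tau above Lambda: 19 − 12 = 7.
Lambda wins the head-to-head 12–7.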